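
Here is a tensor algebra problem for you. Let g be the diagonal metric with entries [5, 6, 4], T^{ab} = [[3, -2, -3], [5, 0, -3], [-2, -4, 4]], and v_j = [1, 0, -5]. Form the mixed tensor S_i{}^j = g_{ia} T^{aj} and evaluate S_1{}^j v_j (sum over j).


Step 1: lower the first index. For a diagonal metric, g_{ia} T^{aj} = g_{ii} T^{ij} (no sum on i).
g_{11} = 5
S_1{}^1 = 5 * T^{11} = 5 * 3 = 15
S_1{}^2 = 5 * T^{12} = 5 * -2 = -10
S_1{}^3 = 5 * T^{13} = 5 * -3 = -15
Step 2: contract S_1{}^j with v_j.
S_1{}^1 * v_1 = 15 * 1 = 15
S_1{}^2 * v_2 = -10 * 0 = 0
S_1{}^3 * v_3 = -15 * -5 = 75
Result = 15 + 0 + 75 = 90

90


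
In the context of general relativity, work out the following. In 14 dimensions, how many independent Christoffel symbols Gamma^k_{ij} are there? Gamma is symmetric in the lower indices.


Christoffel symbols Gamma^k_{ij} are symmetric in i,j, so there are d * d(d+1)/2 independent symbols.
d = 14
d(d+1)/2 = 14 * 15 / 2 = 105
Total = 14 * 105 = 1470

1470


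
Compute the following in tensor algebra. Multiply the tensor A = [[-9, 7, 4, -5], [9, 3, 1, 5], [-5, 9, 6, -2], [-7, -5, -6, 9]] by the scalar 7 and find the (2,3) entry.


Scalar multiplication: (cA)_{ij} = c * A_{ij}.
c = 7
A_{23} = 1
(cA)_{23} = 7 * 1 = 7

7


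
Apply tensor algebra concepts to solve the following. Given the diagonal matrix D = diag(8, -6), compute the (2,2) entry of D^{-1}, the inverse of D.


For a diagonal matrix, the inverse has entries (D^{-1})_{ii} = 1/d_{ii}.
The diagonal entries are: d_{11} = 8, d_{22} = -6
We need (D^{-1})_{22} = 1/d_{22} = 1/-6 = -1/6

-1/6


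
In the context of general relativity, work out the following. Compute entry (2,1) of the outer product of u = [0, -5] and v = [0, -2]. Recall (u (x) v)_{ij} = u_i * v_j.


The outer product entry T_{ij} = u_i * v_j.
We need i=2, j=1.
u_2 = -5, v_1 = 0
T_{2,1} = -5 * 0 = 0

0


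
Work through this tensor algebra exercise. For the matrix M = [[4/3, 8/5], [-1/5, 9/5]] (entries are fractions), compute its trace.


The trace is the sum of diagonal entries.
Diagonal: M[1,1] = 4/3, M[2,2] = 9/5
Tr(M) = 4/3 + 9/5
Computing step by step:
After adding M[1,1]: 4/3
After adding M[2,2]: 47/15
Tr(M) = 47/15

47/15


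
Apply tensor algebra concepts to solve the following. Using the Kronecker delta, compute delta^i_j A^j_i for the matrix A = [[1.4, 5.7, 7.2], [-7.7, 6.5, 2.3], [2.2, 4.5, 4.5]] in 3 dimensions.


The contraction (trace) of a rank-2 tensor is the sum of its diagonal elements.
Diagonal entries: A[1,1] = 1.4, A[2,2] = 6.5, A[3,3] = 4.5
Tr(A) = 1.4 + 6.5 + 4.5 = 12.4

12.4


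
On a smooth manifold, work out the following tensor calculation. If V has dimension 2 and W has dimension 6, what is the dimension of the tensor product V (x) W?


The dimension of a tensor product is the product of dimensions.
dim(V) = 2, dim(W) = 6
dim(V (x) W) = 2 * 6 = 12

12


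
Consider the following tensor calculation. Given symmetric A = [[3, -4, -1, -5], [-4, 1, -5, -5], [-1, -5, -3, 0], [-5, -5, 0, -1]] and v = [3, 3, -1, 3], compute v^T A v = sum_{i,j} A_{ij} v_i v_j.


First compute Av:
(Av)_1 = 3*3 + -4*3 + -1*-1 + -5*3 = -17
(Av)_2 = -4*3 + 1*3 + -5*-1 + -5*3 = -19
(Av)_3 = -1*3 + -5*3 + -3*-1 + 0*3 = -15
(Av)_4 = -5*3 + -5*3 + 0*-1 + -1*3 = -33
Av = [-17, -19, -15, -33]
Then v^T (Av) = 3*-17 + 3*-19 + -1*-15 + 3*-33
= -51 + -57 + 15 + -99 = -192

-192


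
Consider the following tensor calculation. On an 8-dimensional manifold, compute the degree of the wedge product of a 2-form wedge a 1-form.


The degree of a wedge product is the sum of the degrees of the individual forms.
Degrees: 2, 1
Total degree = 2 + 1 = 3

3


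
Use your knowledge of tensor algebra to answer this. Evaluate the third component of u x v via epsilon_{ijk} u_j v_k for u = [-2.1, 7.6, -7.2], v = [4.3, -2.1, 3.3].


(u x v)_3 = sum_{j,k} epsilon_{3jk} u_j v_k. Only permutations of (1,2,3) contribute; the two non-zero terms are:
eps_{312} u_1 v_2 = 1 * -2.1 * -2.1 = 4.41
eps_{321} u_2 v_1 = -1 * 7.6 * 4.3 = -32.68
(u x v)_3 = -28.27

-28.27


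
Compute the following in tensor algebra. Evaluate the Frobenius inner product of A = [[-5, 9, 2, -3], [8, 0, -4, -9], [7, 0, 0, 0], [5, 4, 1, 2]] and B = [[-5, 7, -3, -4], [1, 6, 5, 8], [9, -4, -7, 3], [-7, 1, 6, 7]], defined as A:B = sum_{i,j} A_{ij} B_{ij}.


A:B = sum over all i,j of A_{ij} * B_{ij}.
Row 1: -5*-5=25, 9*7=63, 2*-3=-6, -3*-4=12 => row sum = 94
Row 2: 8*1=8, 0*6=0, -4*5=-20, -9*8=-72 => row sum = -84
Row 3: 7*9=63, 0*-4=0, 0*-7=0, 0*3=0 => row sum = 63
Row 4: 5*-7=-35, 4*1=4, 1*6=6, 2*7=14 => row sum = -11
Total = 94 + -84 + 63 + -11 = 62

62


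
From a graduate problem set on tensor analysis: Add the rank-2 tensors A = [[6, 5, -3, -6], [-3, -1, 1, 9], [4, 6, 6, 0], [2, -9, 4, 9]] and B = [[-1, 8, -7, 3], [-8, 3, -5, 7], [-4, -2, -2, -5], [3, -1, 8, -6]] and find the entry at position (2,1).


Tensor addition is component-wise: (A + B)_{ij} = A_{ij} + B_{ij}.
A_{21} = -3
B_{21} = -8
(A + B)_{21} = -3 + -8 = -11

-11


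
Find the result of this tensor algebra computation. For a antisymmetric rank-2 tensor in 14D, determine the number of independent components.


A antisymmetric rank-2 tensor in d dimensions has d(d-1)/2 independent components.
d = 14
d(d-1)/2 = 14 * 13 / 2 = 182 / 2 = 91

91


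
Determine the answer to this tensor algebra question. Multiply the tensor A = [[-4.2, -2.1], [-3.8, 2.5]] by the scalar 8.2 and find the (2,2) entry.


Scalar multiplication: (cA)_{ij} = c * A_{ij}.
c = 8.2
A_{22} = 2.5
(cA)_{22} = 8.2 * 2.5 = 20.5

20.5


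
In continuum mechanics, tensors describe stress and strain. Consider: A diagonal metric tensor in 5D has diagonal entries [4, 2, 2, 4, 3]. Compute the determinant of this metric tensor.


For a diagonal metric, the determinant is the product of diagonal entries.
Diagonal entries: 4, 2, 2, 4, 3
det(g) = 4 * 2 * 2 * 4 * 3 = 192

192


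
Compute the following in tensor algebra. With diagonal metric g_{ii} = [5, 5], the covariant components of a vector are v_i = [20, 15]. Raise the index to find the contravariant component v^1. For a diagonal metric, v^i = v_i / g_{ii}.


To raise an index with a diagonal metric: v^i = v_i / g_{ii}.
For index 1: v_1 = 20, g_{11} = 5
v^1 = 20 / 5 = 4

4


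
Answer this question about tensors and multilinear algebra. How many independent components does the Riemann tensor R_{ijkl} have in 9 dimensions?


The Riemann tensor in d dimensions has d^2(d^2 - 1)/12 independent components.
d = 9, so d^2 = 81
d^2 - 1 = 80
d^2(d^2 - 1) = 81 * 80 = 6480
Divide by 12: 6480 / 12 = 540

540


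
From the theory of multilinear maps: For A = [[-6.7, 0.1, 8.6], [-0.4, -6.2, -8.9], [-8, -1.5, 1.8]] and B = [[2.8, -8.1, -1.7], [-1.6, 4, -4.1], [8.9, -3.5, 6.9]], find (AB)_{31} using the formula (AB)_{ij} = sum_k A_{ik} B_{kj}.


(AB)_{ij} = sum_k A_{ik} B_{kj}.
For i=3, j=1:
A_{31} * B_{11} = -8 * 2.8 = -22.4
A_{32} * B_{21} = -1.5 * -1.6 = 2.4
A_{33} * B_{31} = 1.8 * 8.9 = 16.02
Sum = -22.4 + 2.4 + 16.02 = -3.98

-3.98


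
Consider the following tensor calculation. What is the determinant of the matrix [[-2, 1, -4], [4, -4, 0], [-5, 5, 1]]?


Expanding along the first row, det(A) = a11*M_11 - a12*M_12 + a13*M_13, where M_1j is the (1,j) minor.
Minor M_11 = -4*1 - 0*5 = -4
Minor M_12 = 4*1 - 0*-5 = 4
Minor M_13 = 4*5 - -4*-5 = 0
det = -2*(-4) - 1*(4) + -4*(0)
    = 8 - 4 + 0
    = 4

4


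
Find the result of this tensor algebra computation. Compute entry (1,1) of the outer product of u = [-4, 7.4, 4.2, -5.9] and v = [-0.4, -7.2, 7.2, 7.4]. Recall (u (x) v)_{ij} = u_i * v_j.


The outer product entry T_{ij} = u_i * v_j.
We need i=1, j=1.
u_1 = -4, v_1 = -0.4
T_{1,1} = -4 * -0.4 = 1.6

1.6


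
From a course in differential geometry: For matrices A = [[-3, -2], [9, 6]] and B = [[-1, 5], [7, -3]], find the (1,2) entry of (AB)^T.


(AB)^T_{ij} = (AB)_{ji} = sum_k A_{jk} B_{ki}.
For i=1, j=2 we need (AB)_{21}:
A_{21} * B_{11} = 9 * -1 = -9
A_{22} * B_{21} = 6 * 7 = 42
Sum = -9 + 42 = 33

33


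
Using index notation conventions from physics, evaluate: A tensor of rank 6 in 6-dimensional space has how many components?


The number of components of a rank-r tensor in d dimensions is d^r.
Here d = 6 and r = 6.
6^6 = 46656

46656


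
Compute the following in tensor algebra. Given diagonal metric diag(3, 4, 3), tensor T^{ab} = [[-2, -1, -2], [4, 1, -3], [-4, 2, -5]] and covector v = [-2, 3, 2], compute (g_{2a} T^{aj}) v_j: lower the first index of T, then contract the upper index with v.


Step 1: lower the first index. For a diagonal metric, g_{ia} T^{aj} = g_{ii} T^{ij} (no sum on i).
g_{22} = 4
S_2{}^1 = 4 * T^{21} = 4 * 4 = 16
S_2{}^2 = 4 * T^{22} = 4 * 1 = 4
S_2{}^3 = 4 * T^{23} = 4 * -3 = -12
Step 2: contract S_2{}^j with v_j.
S_2{}^1 * v_1 = 16 * -2 = -32
S_2{}^2 * v_2 = 4 * 3 = 12
S_2{}^3 * v_3 = -12 * 2 = -24
Result = -32 + 12 + -24 = -44

-44


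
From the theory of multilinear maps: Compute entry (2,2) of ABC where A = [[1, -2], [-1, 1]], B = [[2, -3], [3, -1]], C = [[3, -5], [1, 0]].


(ABC)_{22} = sum_m (AB)_{2m} C_{m2}. First compute row 2 of AB.
(AB)_{21} = -1*2 + 1*3 = 1
(AB)_{22} = -1*-3 + 1*-1 = 2
Now contract with column 2 of C:
(AB)_{21} * C_{12} = 1 * -5 = -5
(AB)_{22} * C_{22} = 2 * 0 = 0
(ABC)_{22} = -5 + 0 = -5

-5


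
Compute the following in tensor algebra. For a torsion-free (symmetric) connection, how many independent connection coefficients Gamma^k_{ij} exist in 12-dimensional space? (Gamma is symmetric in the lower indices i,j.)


Christoffel symbols Gamma^k_{ij} are symmetric in i,j, so there are d * d(d+1)/2 independent symbols.
d = 12
d(d+1)/2 = 12 * 13 / 2 = 78
Total = 12 * 78 = 936

936


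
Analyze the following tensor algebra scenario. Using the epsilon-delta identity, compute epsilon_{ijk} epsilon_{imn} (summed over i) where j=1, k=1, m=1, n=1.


Using the identity: epsilon_{ijk} epsilon_{imn} = delta_{jm} delta_{kn} - delta_{jn} delta_{km}.
delta_{11} = 1
delta_{11} = 1
delta_{11} = 1
delta_{11} = 1
Result = 1 * 1 - 1 * 1 = 1 - 1 = 0

0


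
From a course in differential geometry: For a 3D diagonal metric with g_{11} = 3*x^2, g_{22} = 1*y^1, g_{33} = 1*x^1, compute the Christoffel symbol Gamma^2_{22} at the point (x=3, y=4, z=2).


For a diagonal metric, Gamma^k_{ij} = (1/2) g^{kk} (dg_{ik}/dx_j + dg_{jk}/dx_i - dg_{ij}/dx_k).
The metric is diagonal, so g_{ab} = 0 for a != b.
At the given point: g_{11} = 27, g_{22} = 4, g_{33} = 3
g^{22} = 1/4
dg_{22}/dx_2 = dg_{22}/dx_2 = 1
dg_{22}/dx_2 = dg_{22}/dx_2 = 1
dg_{22}/dx_2 = dg_{22}/dx_2 = 1
Numerator = 1 + 1 - 1 = 1
Gamma^2_{22} = 1 / (2 * 4) = 1/8

1/8


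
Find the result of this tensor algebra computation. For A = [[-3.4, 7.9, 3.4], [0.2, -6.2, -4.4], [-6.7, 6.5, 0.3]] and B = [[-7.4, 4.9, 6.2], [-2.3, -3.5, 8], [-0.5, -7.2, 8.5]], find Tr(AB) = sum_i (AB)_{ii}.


Tr(AB) = sum_i (AB)_{ii} where (AB)_{ii} = sum_k A_{ik} B_{ki}.
(AB)_{11} = -3.4*-7.4 + 7.9*-2.3 + 3.4*-0.5 = 5.29
(AB)_{22} = 0.2*4.9 + -6.2*-3.5 + -4.4*-7.2 = 54.36
(AB)_{33} = -6.7*6.2 + 6.5*8 + 0.3*8.5 = 13.01
Tr(AB) = 5.29 + 54.36 + 13.01 = 72.66

72.66


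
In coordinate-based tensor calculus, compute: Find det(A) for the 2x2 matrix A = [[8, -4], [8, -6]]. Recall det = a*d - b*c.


For a 2x2 matrix [[a, b], [c, d]], det = a*d - b*c.
a = 8, b = -4, c = 8, d = -6
a*d = 8 * -6 = -48
b*c = -4 * 8 = -32
det = -48 - -32 = -16

-16


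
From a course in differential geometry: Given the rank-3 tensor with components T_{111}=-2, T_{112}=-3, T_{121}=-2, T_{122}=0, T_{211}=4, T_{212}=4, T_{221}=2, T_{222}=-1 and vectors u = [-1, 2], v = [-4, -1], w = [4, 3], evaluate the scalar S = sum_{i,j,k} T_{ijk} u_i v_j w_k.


S = sum over i,j,k of T_{ijk} u_i v_j w_k. Expanding all 8 terms:
T_{111}*u_1*v_1*w_1 = -2*-1*-4*4 = -32  (running total: -32)
T_{112}*u_1*v_1*w_2 = -3*-1*-4*3 = -36  (running total: -68)
T_{121}*u_1*v_2*w_1 = -2*-1*-1*4 = -8  (running total: -76)
T_{122}*u_1*v_2*w_2 = 0*-1*-1*3 = 0  (running total: -76)
T_{211}*u_2*v_1*w_1 = 4*2*-4*4 = -128  (running total: -204)
T_{212}*u_2*v_1*w_2 = 4*2*-4*3 = -96  (running total: -300)
T_{221}*u_2*v_2*w_1 = 2*2*-1*4 = -16  (running total: -316)
T_{222}*u_2*v_2*w_2 = -1*2*-1*3 = 6  (running total: -310)
S = -310

-310


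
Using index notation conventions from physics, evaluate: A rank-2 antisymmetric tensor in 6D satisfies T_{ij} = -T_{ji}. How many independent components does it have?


An antisymmetric rank-2 tensor satisfies A_{ij} = -A_{ji}, so diagonal entries are zero.
The independent components are the upper-triangular entries: C(n, 2) = n(n-1)/2.
n = 6
C(6, 2) = 6 * 5 / 2 = 30 / 2 = 15

15


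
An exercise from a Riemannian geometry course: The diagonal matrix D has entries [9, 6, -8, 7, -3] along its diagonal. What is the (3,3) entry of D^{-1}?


For a diagonal matrix, the inverse has entries (D^{-1})_{ii} = 1/d_{ii}.
The diagonal entries are: d_{11} = 9, d_{22} = 6, d_{33} = -8, d_{44} = 7, d_{55} = -3
We need (D^{-1})_{33} = 1/d_{33} = 1/-8 = -1/8

-1/8


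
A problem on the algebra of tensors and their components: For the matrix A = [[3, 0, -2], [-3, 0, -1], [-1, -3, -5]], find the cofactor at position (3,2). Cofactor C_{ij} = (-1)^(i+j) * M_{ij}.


To find cofactor C_{32}, delete row 3 and column 2.
The resulting 2x2 submatrix is: [[3, -2], [-3, -1]]
Minor M_{32} = 3*-1 - -2*-3
  = -3 - 6 = -9
Sign = (-1)^(3+2) = (-1)^5 = -1
Cofactor C_{32} = -1 * -9 = 9

9


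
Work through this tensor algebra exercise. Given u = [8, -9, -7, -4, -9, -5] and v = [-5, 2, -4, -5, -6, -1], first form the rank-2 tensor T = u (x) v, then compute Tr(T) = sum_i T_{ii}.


The outer product gives T_{ij} = u_i v_j.
The trace (contraction) is Tr(T) = sum_i T_{ii} = sum_i u_i v_i.
Diagonal entries:
T_{11} = u_1 * v_1 = 8 * -5 = -40
T_{22} = u_2 * v_2 = -9 * 2 = -18
T_{33} = u_3 * v_3 = -7 * -4 = 28
T_{44} = u_4 * v_4 = -4 * -5 = 20
T_{55} = u_5 * v_5 = -9 * -6 = 54
T_{66} = u_6 * v_6 = -5 * -1 = 5
Tr(T) = -40 + -18 + 28 + 20 + 54 + 5 = 49

49


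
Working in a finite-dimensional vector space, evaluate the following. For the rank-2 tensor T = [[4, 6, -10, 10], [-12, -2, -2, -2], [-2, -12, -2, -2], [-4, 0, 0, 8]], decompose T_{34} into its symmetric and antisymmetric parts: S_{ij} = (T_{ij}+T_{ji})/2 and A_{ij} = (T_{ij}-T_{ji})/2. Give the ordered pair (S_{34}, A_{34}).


T_{34} = -2
T_{43} = 0
S_{34} = (-2 + 0)/2 = -2/2 = -1
A_{34} = (-2 - 0)/2 = -2/2 = -1
Check: S + A = -1 + -1 = -2 = T_{34}.

(-1, -1)


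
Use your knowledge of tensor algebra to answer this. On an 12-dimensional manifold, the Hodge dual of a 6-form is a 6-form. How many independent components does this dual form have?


The Hodge dual of a p-form on an n-dimensional manifold is an (n-p)-form.
n = 12, p = 6, so dual degree = 12 - 6 = 6
The number of components is C(n, n-p) = C(12, 6) = 924

924


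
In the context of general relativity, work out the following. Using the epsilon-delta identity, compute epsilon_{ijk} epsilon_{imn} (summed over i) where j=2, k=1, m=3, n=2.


Using the identity: epsilon_{ijk} epsilon_{imn} = delta_{jm} delta_{kn} - delta_{jn} delta_{km}.
delta_{23} = 0
delta_{12} = 0
delta_{22} = 1
delta_{13} = 0
Result = 0 * 0 - 1 * 0 = 0 - 0 = 0

0


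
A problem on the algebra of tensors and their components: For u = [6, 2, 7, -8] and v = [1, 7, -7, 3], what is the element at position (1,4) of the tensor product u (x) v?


The outer product entry T_{ij} = u_i * v_j.
We need i=1, j=4.
u_1 = 6, v_4 = 3
T_{1,4} = 6 * 3 = 18

18


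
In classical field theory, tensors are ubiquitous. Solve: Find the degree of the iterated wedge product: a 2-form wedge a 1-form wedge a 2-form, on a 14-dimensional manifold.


The degree of a wedge product is the sum of the degrees of the individual forms.
Degrees: 2, 1, 2
Total degree = 2 + 1 + 2 = 5

5


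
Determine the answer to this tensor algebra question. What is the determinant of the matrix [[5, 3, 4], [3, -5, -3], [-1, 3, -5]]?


Expanding along the first row, det(A) = a11*M_11 - a12*M_12 + a13*M_13, where M_1j is the (1,j) minor.
Minor M_11 = -5*-5 - -3*3 = 34
Minor M_12 = 3*-5 - -3*-1 = -18
Minor M_13 = 3*3 - -5*-1 = 4
det = 5*(34) - 3*(-18) + 4*(4)
    = 170 - -54 + 16
    = 240

240


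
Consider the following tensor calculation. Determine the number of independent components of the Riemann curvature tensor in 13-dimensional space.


The Riemann tensor in d dimensions has d^2(d^2 - 1)/12 independent components.
d = 13, so d^2 = 169
d^2 - 1 = 168
d^2(d^2 - 1) = 169 * 168 = 28392
Divide by 12: 28392 / 12 = 2366

2366


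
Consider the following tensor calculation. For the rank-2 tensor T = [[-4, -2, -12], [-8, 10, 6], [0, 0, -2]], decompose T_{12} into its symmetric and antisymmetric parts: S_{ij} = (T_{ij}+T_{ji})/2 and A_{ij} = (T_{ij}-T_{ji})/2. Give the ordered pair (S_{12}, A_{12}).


T_{12} = -2
T_{21} = -8
S_{12} = (-2 + -8)/2 = -10/2 = -5
A_{12} = (-2 - -8)/2 = 6/2 = 3
Check: S + A = -5 + 3 = -2 = T_{12}.

(-5, 3)


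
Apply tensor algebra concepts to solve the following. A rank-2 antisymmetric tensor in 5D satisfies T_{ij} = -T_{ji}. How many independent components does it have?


An antisymmetric rank-2 tensor satisfies A_{ij} = -A_{ji}, so diagonal entries are zero.
The independent components are the upper-triangular entries: C(n, 2) = n(n-1)/2.
n = 5
C(5, 2) = 5 * 4 / 2 = 20 / 2 = 10

10


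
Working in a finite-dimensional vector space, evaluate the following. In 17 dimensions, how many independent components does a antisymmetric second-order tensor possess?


A antisymmetric rank-2 tensor in d dimensions has d(d-1)/2 independent components.
d = 17
d(d-1)/2 = 17 * 16 / 2 = 272 / 2 = 136

136


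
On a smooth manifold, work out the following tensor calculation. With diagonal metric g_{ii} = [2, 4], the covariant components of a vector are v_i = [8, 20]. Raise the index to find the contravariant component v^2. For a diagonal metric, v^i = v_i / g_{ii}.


To raise an index with a diagonal metric: v^i = v_i / g_{ii}.
For index 2: v_2 = 20, g_{22} = 4
v^2 = 20 / 4 = 5

5


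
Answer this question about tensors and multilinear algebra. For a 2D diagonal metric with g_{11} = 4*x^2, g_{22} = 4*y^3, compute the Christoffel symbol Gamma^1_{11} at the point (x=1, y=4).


For a diagonal metric, Gamma^k_{ij} = (1/2) g^{kk} (dg_{ik}/dx_j + dg_{jk}/dx_i - dg_{ij}/dx_k).
The metric is diagonal, so g_{ab} = 0 for a != b.
At the given point: g_{11} = 4, g_{22} = 256
g^{11} = 1/4
dg_{11}/dx_1 = dg_{11}/dx_1 = 8
dg_{11}/dx_1 = dg_{11}/dx_1 = 8
dg_{11}/dx_1 = dg_{11}/dx_1 = 8
Numerator = 8 + 8 - 8 = 8
Gamma^1_{11} = 8 / (2 * 4) = 1

1


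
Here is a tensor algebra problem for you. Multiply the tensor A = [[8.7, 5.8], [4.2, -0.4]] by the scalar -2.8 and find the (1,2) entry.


Scalar multiplication: (cA)_{ij} = c * A_{ij}.
c = -2.8
A_{12} = 5.8
(cA)_{12} = -2.8 * 5.8 = -16.24

-16.24


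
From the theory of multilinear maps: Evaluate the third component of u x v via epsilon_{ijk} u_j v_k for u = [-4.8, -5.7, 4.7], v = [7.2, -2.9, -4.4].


(u x v)_3 = sum_{j,k} epsilon_{3jk} u_j v_k. Only permutations of (1,2,3) contribute; the two non-zero terms are:
eps_{312} u_1 v_2 = 1 * -4.8 * -2.9 = 13.92
eps_{321} u_2 v_1 = -1 * -5.7 * 7.2 = 41.04
(u x v)_3 = 54.96

54.96


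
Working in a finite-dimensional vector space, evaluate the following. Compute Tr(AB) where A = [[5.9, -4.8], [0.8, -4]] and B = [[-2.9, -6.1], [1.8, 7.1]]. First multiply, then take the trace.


Tr(AB) = sum_i (AB)_{ii} where (AB)_{ii} = sum_k A_{ik} B_{ki}.
(AB)_{11} = 5.9*-2.9 + -4.8*1.8 = -25.75
(AB)_{22} = 0.8*-6.1 + -4*7.1 = -33.28
Tr(AB) = -25.75 + -33.28 = -59.03

-59.03


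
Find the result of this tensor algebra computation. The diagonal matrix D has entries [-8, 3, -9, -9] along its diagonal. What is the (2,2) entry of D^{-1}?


For a diagonal matrix, the inverse has entries (D^{-1})_{ii} = 1/d_{ii}.
The diagonal entries are: d_{11} = -8, d_{22} = 3, d_{33} = -9, d_{44} = -9
We need (D^{-1})_{22} = 1/d_{22} = 1/3 = 1/3

1/3


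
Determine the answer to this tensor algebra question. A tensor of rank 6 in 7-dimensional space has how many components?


The number of components of a rank-r tensor in d dimensions is d^r.
Here d = 7 and r = 6.
7^6 = 117649

117649


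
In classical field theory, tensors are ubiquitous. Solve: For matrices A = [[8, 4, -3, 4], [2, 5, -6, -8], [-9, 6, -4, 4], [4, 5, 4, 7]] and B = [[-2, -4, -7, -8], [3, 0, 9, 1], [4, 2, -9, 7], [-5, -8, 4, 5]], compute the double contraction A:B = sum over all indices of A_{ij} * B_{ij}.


A:B = sum over all i,j of A_{ij} * B_{ij}.
Row 1: 8*-2=-16, 4*-4=-16, -3*-7=21, 4*-8=-32 => row sum = -43
Row 2: 2*3=6, 5*0=0, -6*9=-54, -8*1=-8 => row sum = -56
Row 3: -9*4=-36, 6*2=12, -4*-9=36, 4*7=28 => row sum = 40
Row 4: 4*-5=-20, 5*-8=-40, 4*4=16, 7*5=35 => row sum = -9
Total = -43 + -56 + 40 + -9 = -68

-68


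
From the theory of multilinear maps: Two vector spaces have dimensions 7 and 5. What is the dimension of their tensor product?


The dimension of a tensor product is the product of dimensions.
dim(V) = 7, dim(W) = 5
dim(V (x) W) = 7 * 5 = 35

35


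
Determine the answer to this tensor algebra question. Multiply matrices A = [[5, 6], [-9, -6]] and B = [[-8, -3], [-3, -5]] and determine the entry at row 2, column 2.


(AB)_{ij} = sum_k A_{ik} B_{kj}.
For i=2, j=2:
A_{21} * B_{12} = -9 * -3 = 27
A_{22} * B_{22} = -6 * -5 = 30
Sum = 27 + 30 = 57

57


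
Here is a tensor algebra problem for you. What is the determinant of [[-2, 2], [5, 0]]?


For a 2x2 matrix [[a, b], [c, d]], det = a*d - b*c.
a = -2, b = 2, c = 5, d = 0
a*d = -2 * 0 = 0
b*c = 2 * 5 = 10
det = 0 - 10 = -10

-10


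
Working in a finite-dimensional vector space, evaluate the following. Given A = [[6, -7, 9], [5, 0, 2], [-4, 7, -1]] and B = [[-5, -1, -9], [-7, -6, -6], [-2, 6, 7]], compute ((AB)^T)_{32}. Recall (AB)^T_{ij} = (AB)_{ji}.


(AB)^T_{ij} = (AB)_{ji} = sum_k A_{jk} B_{ki}.
For i=3, j=2 we need (AB)_{23}:
A_{21} * B_{13} = 5 * -9 = -45
A_{22} * B_{23} = 0 * -6 = 0
A_{23} * B_{33} = 2 * 7 = 14
Sum = -45 + 0 + 14 = -31

-31


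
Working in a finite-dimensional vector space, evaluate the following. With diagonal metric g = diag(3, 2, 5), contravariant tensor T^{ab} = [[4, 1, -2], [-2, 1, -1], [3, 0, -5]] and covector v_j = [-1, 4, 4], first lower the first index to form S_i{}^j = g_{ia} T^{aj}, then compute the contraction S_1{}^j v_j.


Step 1: lower the first index. For a diagonal metric, g_{ia} T^{aj} = g_{ii} T^{ij} (no sum on i).
g_{11} = 3
S_1{}^1 = 3 * T^{11} = 3 * 4 = 12
S_1{}^2 = 3 * T^{12} = 3 * 1 = 3
S_1{}^3 = 3 * T^{13} = 3 * -2 = -6
Step 2: contract S_1{}^j with v_j.
S_1{}^1 * v_1 = 12 * -1 = -12
S_1{}^2 * v_2 = 3 * 4 = 12
S_1{}^3 * v_3 = -6 * 4 = -24
Result = -12 + 12 + -24 = -24

-24


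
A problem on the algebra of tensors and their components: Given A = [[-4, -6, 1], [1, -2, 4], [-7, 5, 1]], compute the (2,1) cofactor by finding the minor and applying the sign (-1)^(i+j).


To find cofactor C_{21}, delete row 2 and column 1.
The resulting 2x2 submatrix is: [[-6, 1], [5, 1]]
Minor M_{21} = -6*1 - 1*5
  = -6 - 5 = -11
Sign = (-1)^(2+1) = (-1)^3 = -1
Cofactor C_{21} = -1 * -11 = 11

11


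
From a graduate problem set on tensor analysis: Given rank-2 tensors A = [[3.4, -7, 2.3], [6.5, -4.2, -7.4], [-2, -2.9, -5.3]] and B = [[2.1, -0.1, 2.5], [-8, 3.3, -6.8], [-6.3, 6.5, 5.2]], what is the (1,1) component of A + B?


Tensor addition is component-wise: (A + B)_{ij} = A_{ij} + B_{ij}.
A_{11} = 3.4
B_{11} = 2.1
(A + B)_{11} = 3.4 + 2.1 = 5.5

5.5


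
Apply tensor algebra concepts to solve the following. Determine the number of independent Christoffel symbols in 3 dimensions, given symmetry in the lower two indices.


Christoffel symbols Gamma^k_{ij} are symmetric in i,j, so there are d * d(d+1)/2 independent symbols.
d = 3
d(d+1)/2 = 3 * 4 / 2 = 6
Total = 3 * 6 = 18

18


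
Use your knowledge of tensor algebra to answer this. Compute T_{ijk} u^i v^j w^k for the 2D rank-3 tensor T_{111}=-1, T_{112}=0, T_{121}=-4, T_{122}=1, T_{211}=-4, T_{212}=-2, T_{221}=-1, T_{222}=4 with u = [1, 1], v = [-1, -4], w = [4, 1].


S = sum over i,j,k of T_{ijk} u_i v_j w_k. Expanding all 8 terms:
T_{111}*u_1*v_1*w_1 = -1*1*-1*4 = 4  (running total: 4)
T_{112}*u_1*v_1*w_2 = 0*1*-1*1 = 0  (running total: 4)
T_{121}*u_1*v_2*w_1 = -4*1*-4*4 = 64  (running total: 68)
T_{122}*u_1*v_2*w_2 = 1*1*-4*1 = -4  (running total: 64)
T_{211}*u_2*v_1*w_1 = -4*1*-1*4 = 16  (running total: 80)
T_{212}*u_2*v_1*w_2 = -2*1*-1*1 = 2  (running total: 82)
T_{221}*u_2*v_2*w_1 = -1*1*-4*4 = 16  (running total: 98)
T_{222}*u_2*v_2*w_2 = 4*1*-4*1 = -16  (running total: 82)
S = 82

82


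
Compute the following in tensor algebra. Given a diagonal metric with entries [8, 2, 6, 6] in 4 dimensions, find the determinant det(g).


For a diagonal metric, the determinant is the product of diagonal entries.
Diagonal entries: 8, 2, 6, 6
det(g) = 8 * 2 * 6 * 6 = 576

576


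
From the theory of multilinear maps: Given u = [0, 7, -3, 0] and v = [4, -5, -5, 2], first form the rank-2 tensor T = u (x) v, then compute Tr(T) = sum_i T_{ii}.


The outer product gives T_{ij} = u_i v_j.
The trace (contraction) is Tr(T) = sum_i T_{ii} = sum_i u_i v_i.
Diagonal entries:
T_{11} = u_1 * v_1 = 0 * 4 = 0
T_{22} = u_2 * v_2 = 7 * -5 = -35
T_{33} = u_3 * v_3 = -3 * -5 = 15
T_{44} = u_4 * v_4 = 0 * 2 = 0
Tr(T) = 0 + -35 + 15 + 0 = -20

-20


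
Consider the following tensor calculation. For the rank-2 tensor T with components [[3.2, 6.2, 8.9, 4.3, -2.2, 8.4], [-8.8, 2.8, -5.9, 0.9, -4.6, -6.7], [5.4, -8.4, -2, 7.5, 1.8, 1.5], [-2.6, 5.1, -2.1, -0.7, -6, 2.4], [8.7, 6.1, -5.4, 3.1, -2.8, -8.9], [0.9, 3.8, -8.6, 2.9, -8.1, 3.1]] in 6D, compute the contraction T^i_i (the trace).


The contraction (trace) of a rank-2 tensor is the sum of its diagonal elements.
Diagonal entries: A[1,1] = 3.2, A[2,2] = 2.8, A[3,3] = -2, A[4,4] = -0.7, A[5,5] = -2.8, A[6,6] = 3.1
Tr(A) = 3.2 + 2.8 + -2 + -0.7 + -2.8 + 3.1 = 3.6

3.6


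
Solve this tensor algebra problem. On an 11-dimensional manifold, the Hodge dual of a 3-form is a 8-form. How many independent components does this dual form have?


The Hodge dual of a p-form on an n-dimensional manifold is an (n-p)-form.
n = 11, p = 3, so dual degree = 11 - 3 = 8
The number of components is C(n, n-p) = C(11, 8) = 165

165


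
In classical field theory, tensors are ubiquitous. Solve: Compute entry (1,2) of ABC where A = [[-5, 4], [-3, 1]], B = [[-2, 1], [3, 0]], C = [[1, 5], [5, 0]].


(ABC)_{12} = sum_m (AB)_{1m} C_{m2}. First compute row 1 of AB.
(AB)_{11} = -5*-2 + 4*3 = 22
(AB)_{12} = -5*1 + 4*0 = -5
Now contract with column 2 of C:
(AB)_{11} * C_{12} = 22 * 5 = 110
(AB)_{12} * C_{22} = -5 * 0 = 0
(ABC)_{12} = 110 + 0 = 110

110


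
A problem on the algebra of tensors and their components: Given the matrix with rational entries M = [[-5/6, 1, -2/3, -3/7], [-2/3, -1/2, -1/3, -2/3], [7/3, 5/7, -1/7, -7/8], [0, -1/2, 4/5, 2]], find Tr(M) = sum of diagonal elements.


The trace is the sum of diagonal entries.
Diagonal: M[1,1] = -5/6, M[2,2] = -1/2, M[3,3] = -1/7, M[4,4] = 2
Tr(M) = -5/6 + -1/2 + -1/7 + 2
Computing step by step:
After adding M[1,1]: -5/6
After adding M[2,2]: -4/3
After adding M[3,3]: -31/21
After adding M[4,4]: 11/21
Tr(M) = 11/21

11/21


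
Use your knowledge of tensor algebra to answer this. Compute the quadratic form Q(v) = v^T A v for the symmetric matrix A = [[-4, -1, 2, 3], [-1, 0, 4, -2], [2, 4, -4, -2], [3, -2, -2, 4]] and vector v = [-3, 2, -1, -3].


First compute Av:
(Av)_1 = -4*-3 + -1*2 + 2*-1 + 3*-3 = -1
(Av)_2 = -1*-3 + 0*2 + 4*-1 + -2*-3 = 5
(Av)_3 = 2*-3 + 4*2 + -4*-1 + -2*-3 = 12
(Av)_4 = 3*-3 + -2*2 + -2*-1 + 4*-3 = -23
Av = [-1, 5, 12, -23]
Then v^T (Av) = -3*-1 + 2*5 + -1*12 + -3*-23
= 3 + 10 + -12 + 69 = 70

70


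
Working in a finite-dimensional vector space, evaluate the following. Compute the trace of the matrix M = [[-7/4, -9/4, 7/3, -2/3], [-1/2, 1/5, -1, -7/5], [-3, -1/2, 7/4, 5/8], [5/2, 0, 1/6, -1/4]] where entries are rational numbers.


The trace is the sum of diagonal entries.
Diagonal: M[1,1] = -7/4, M[2,2] = 1/5, M[3,3] = 7/4, M[4,4] = -1/4
Tr(M) = -7/4 + 1/5 + 7/4 + -1/4
Computing step by step:
After adding M[1,1]: -7/4
After adding M[2,2]: -31/20
After adding M[3,3]: 1/5
After adding M[4,4]: -1/20
Tr(M) = -1/20

-1/20


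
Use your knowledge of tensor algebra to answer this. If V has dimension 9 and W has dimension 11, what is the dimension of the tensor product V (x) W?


The dimension of a tensor product is the product of dimensions.
dim(V) = 9, dim(W) = 11
dim(V (x) W) = 9 * 11 = 99

99


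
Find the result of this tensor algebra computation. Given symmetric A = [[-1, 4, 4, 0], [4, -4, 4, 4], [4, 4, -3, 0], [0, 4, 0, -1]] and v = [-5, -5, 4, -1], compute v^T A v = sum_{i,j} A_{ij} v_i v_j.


First compute Av:
(Av)_1 = -1*-5 + 4*-5 + 4*4 + 0*-1 = 1
(Av)_2 = 4*-5 + -4*-5 + 4*4 + 4*-1 = 12
(Av)_3 = 4*-5 + 4*-5 + -3*4 + 0*-1 = -52
(Av)_4 = 0*-5 + 4*-5 + 0*4 + -1*-1 = -19
Av = [1, 12, -52, -19]
Then v^T (Av) = -5*1 + -5*12 + 4*-52 + -1*-19
= -5 + -60 + -208 + 19 = -254

-254


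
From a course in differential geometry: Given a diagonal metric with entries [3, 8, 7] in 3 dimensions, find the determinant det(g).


For a diagonal metric, the determinant is the product of diagonal entries.
Diagonal entries: 3, 8, 7
det(g) = 3 * 8 * 7 = 168

168


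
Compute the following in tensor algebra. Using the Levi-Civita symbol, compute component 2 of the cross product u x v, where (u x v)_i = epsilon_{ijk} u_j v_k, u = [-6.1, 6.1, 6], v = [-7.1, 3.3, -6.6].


(u x v)_2 = sum_{j,k} epsilon_{2jk} u_j v_k. Only permutations of (1,2,3) contribute; the two non-zero terms are:
eps_{213} u_1 v_3 = -1 * -6.1 * -6.6 = -40.26
eps_{231} u_3 v_1 = 1 * 6 * -7.1 = -42.6
(u x v)_2 = -82.86

-82.86


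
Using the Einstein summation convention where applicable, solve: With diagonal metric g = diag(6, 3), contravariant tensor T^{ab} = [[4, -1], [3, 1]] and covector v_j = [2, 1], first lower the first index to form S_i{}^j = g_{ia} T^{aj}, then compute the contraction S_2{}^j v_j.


Step 1: lower the first index. For a diagonal metric, g_{ia} T^{aj} = g_{ii} T^{ij} (no sum on i).
g_{22} = 3
S_2{}^1 = 3 * T^{21} = 3 * 3 = 9
S_2{}^2 = 3 * T^{22} = 3 * 1 = 3
Step 2: contract S_2{}^j with v_j.
S_2{}^1 * v_1 = 9 * 2 = 18
S_2{}^2 * v_2 = 3 * 1 = 3
Result = 18 + 3 = 21

21


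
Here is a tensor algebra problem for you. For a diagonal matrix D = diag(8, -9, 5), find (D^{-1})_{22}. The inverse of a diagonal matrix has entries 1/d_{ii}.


For a diagonal matrix, the inverse has entries (D^{-1})_{ii} = 1/d_{ii}.
The diagonal entries are: d_{11} = 8, d_{22} = -9, d_{33} = 5
We need (D^{-1})_{22} = 1/d_{22} = 1/-9 = -1/9

-1/9


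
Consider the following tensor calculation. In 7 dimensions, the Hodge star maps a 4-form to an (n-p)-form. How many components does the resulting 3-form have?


The Hodge dual of a p-form on an n-dimensional manifold is an (n-p)-form.
n = 7, p = 4, so dual degree = 7 - 4 = 3
The number of components is C(n, n-p) = C(7, 3) = 35

35


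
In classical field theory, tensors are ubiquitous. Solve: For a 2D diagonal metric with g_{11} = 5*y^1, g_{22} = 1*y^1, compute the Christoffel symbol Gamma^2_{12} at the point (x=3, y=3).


For a diagonal metric, Gamma^k_{ij} = (1/2) g^{kk} (dg_{ik}/dx_j + dg_{jk}/dx_i - dg_{ij}/dx_k).
The metric is diagonal, so g_{ab} = 0 for a != b.
At the given point: g_{11} = 15, g_{22} = 3
g^{22} = 1/3
dg_{12}/dx_2 = 0 (off-diagonal)
dg_{22}/dx_1 = dg_{22}/dx_1 = 0
dg_{12}/dx_2 = 0 (off-diagonal)
Numerator = 0 + 0 - 0 = 0
Gamma^2_{12} = 0 / (2 * 3) = 0

0


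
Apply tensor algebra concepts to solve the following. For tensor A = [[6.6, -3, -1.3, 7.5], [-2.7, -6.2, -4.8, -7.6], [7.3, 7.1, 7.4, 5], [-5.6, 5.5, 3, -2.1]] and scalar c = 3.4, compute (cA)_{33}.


Scalar multiplication: (cA)_{ij} = c * A_{ij}.
c = 3.4
A_{33} = 7.4
(cA)_{33} = 3.4 * 7.4 = 25.16

25.16


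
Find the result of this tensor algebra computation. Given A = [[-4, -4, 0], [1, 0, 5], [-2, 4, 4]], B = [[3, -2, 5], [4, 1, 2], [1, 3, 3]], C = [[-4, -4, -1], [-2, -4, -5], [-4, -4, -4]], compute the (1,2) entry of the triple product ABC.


(ABC)_{12} = sum_m (AB)_{1m} C_{m2}. First compute row 1 of AB.
(AB)_{11} = -4*3 + -4*4 + 0*1 = -28
(AB)_{12} = -4*-2 + -4*1 + 0*3 = 4
(AB)_{13} = -4*5 + -4*2 + 0*3 = -28
Now contract with column 2 of C:
(AB)_{11} * C_{12} = -28 * -4 = 112
(AB)_{12} * C_{22} = 4 * -4 = -16
(AB)_{13} * C_{32} = -28 * -4 = 112
(ABC)_{12} = 112 + -16 + 112 = 208

208


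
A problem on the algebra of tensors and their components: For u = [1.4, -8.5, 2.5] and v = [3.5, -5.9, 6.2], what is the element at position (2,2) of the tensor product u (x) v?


The outer product entry T_{ij} = u_i * v_j.
We need i=2, j=2.
u_2 = -8.5, v_2 = -5.9
T_{2,2} = -8.5 * -5.9 = 50.15

50.15


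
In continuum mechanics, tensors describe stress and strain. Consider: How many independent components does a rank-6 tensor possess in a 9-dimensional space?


The number of components of a rank-r tensor in d dimensions is d^r.
Here d = 9 and r = 6.
9^6 = 531441

531441


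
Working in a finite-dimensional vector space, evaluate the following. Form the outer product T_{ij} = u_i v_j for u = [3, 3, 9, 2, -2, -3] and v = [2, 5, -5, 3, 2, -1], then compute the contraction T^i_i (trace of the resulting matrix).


The outer product gives T_{ij} = u_i v_j.
The trace (contraction) is Tr(T) = sum_i T_{ii} = sum_i u_i v_i.
Diagonal entries:
T_{11} = u_1 * v_1 = 3 * 2 = 6
T_{22} = u_2 * v_2 = 3 * 5 = 15
T_{33} = u_3 * v_3 = 9 * -5 = -45
T_{44} = u_4 * v_4 = 2 * 3 = 6
T_{55} = u_5 * v_5 = -2 * 2 = -4
T_{66} = u_6 * v_6 = -3 * -1 = 3
Tr(T) = 6 + 15 + -45 + 6 + -4 + 3 = -19

-19


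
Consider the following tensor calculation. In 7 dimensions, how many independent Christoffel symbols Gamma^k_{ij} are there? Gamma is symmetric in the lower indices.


Christoffel symbols Gamma^k_{ij} are symmetric in i,j, so there are d * d(d+1)/2 independent symbols.
d = 7
d(d+1)/2 = 7 * 8 / 2 = 28
Total = 7 * 28 = 196

196


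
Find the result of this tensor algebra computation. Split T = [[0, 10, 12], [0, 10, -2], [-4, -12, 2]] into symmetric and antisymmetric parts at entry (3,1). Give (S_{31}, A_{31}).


T_{31} = -4
T_{13} = 12
S_{31} = (-4 + 12)/2 = 8/2 = 4
A_{31} = (-4 - 12)/2 = -16/2 = -8
Check: S + A = 4 + -8 = -4 = T_{31}.

(4, -8)


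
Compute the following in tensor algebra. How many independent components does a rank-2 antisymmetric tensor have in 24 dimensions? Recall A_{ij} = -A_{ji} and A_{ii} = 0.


An antisymmetric rank-2 tensor satisfies A_{ij} = -A_{ji}, so diagonal entries are zero.
The independent components are the upper-triangular entries: C(n, 2) = n(n-1)/2.
n = 24
C(24, 2) = 24 * 23 / 2 = 552 / 2 = 276

276


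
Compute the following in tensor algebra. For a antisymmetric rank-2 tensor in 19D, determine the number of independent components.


A antisymmetric rank-2 tensor in d dimensions has d(d-1)/2 independent components.
d = 19
d(d-1)/2 = 19 * 18 / 2 = 342 / 2 = 171

171


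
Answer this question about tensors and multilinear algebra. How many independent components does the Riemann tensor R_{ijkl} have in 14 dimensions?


The Riemann tensor in d dimensions has d^2(d^2 - 1)/12 independent components.
d = 14, so d^2 = 196
d^2 - 1 = 195
d^2(d^2 - 1) = 196 * 195 = 38220
Divide by 12: 38220 / 12 = 3185

3185


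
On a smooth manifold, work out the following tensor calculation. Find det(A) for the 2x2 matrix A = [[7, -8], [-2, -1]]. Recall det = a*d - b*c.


For a 2x2 matrix [[a, b], [c, d]], det = a*d - b*c.
a = 7, b = -8, c = -2, d = -1
a*d = 7 * -1 = -7
b*c = -8 * -2 = 16
det = -7 - 16 = -23

-23


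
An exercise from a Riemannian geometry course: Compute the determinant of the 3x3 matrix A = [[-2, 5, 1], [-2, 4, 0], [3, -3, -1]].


Expanding along the first row, det(A) = a11*M_11 - a12*M_12 + a13*M_13, where M_1j is the (1,j) minor.
Minor M_11 = 4*-1 - 0*-3 = -4
Minor M_12 = -2*-1 - 0*3 = 2
Minor M_13 = -2*-3 - 4*3 = -6
det = -2*(-4) - 5*(2) + 1*(-6)
    = 8 - 10 + -6
    = -8

-8


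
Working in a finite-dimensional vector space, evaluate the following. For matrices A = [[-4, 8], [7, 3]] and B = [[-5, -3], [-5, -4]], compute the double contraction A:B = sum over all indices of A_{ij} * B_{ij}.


A:B = sum over all i,j of A_{ij} * B_{ij}.
Row 1: -4*-5=20, 8*-3=-24 => row sum = -4
Row 2: 7*-5=-35, 3*-4=-12 => row sum = -47
Total = -4 + -47 = -51

-51


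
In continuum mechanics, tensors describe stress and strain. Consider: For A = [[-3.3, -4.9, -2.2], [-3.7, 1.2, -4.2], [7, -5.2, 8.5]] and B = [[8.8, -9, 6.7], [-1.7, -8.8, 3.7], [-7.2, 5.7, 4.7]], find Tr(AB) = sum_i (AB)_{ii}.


Tr(AB) = sum_i (AB)_{ii} where (AB)_{ii} = sum_k A_{ik} B_{ki}.
(AB)_{11} = -3.3*8.8 + -4.9*-1.7 + -2.2*-7.2 = -4.87
(AB)_{22} = -3.7*-9 + 1.2*-8.8 + -4.2*5.7 = -1.2
(AB)_{33} = 7*6.7 + -5.2*3.7 + 8.5*4.7 = 67.61
Tr(AB) = -4.87 + -1.2 + 67.61 = 61.54

61.54


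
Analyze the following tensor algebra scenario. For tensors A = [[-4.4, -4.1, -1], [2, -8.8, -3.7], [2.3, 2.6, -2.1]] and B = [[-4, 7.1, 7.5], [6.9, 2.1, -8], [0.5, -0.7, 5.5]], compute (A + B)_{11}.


Tensor addition is component-wise: (A + B)_{ij} = A_{ij} + B_{ij}.
A_{11} = -4.4
B_{11} = -4
(A + B)_{11} = -4.4 + -4 = -8.4

-8.4


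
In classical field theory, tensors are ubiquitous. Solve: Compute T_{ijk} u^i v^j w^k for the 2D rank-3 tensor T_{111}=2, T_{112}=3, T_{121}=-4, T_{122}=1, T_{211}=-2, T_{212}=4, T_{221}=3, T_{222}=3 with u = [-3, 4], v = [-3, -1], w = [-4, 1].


S = sum over i,j,k of T_{ijk} u_i v_j w_k. Expanding all 8 terms:
T_{111}*u_1*v_1*w_1 = 2*-3*-3*-4 = -72  (running total: -72)
T_{112}*u_1*v_1*w_2 = 3*-3*-3*1 = 27  (running total: -45)
T_{121}*u_1*v_2*w_1 = -4*-3*-1*-4 = 48  (running total: 3)
T_{122}*u_1*v_2*w_2 = 1*-3*-1*1 = 3  (running total: 6)
T_{211}*u_2*v_1*w_1 = -2*4*-3*-4 = -96  (running total: -90)
T_{212}*u_2*v_1*w_2 = 4*4*-3*1 = -48  (running total: -138)
T_{221}*u_2*v_2*w_1 = 3*4*-1*-4 = 48  (running total: -90)
T_{222}*u_2*v_2*w_2 = 3*4*-1*1 = -12  (running total: -102)
S = -102

-102


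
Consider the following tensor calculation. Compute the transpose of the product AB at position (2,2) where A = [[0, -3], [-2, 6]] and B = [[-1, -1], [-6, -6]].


(AB)^T_{ij} = (AB)_{ji} = sum_k A_{jk} B_{ki}.
For i=2, j=2 we need (AB)_{22}:
A_{21} * B_{12} = -2 * -1 = 2
A_{22} * B_{22} = 6 * -6 = -36
Sum = 2 + -36 = -34

-34


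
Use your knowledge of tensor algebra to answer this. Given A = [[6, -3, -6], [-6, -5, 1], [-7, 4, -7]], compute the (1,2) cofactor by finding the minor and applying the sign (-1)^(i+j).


To find cofactor C_{12}, delete row 1 and column 2.
The resulting 2x2 submatrix is: [[-6, 1], [-7, -7]]
Minor M_{12} = -6*-7 - 1*-7
  = 42 - -7 = 49
Sign = (-1)^(1+2) = (-1)^3 = -1
Cofactor C_{12} = -1 * 49 = -49

-49


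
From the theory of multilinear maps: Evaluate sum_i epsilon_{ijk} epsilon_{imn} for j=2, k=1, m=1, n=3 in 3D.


Using the identity: epsilon_{ijk} epsilon_{imn} = delta_{jm} delta_{kn} - delta_{jn} delta_{km}.
delta_{21} = 0
delta_{13} = 0
delta_{23} = 0
delta_{11} = 1
Result = 0 * 0 - 0 * 1 = 0 - 0 = 0

0


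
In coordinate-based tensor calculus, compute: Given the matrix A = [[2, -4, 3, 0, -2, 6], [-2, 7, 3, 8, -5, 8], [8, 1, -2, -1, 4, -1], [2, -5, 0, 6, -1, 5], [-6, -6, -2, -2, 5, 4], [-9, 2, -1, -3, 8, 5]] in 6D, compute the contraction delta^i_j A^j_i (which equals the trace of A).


The contraction (trace) of a rank-2 tensor is the sum of its diagonal elements.
Diagonal entries: A[1,1] = 2, A[2,2] = 7, A[3,3] = -2, A[4,4] = 6, A[5,5] = 5, A[6,6] = 5
Tr(A) = 2 + 7 + -2 + 6 + 5 + 5 = 23

23


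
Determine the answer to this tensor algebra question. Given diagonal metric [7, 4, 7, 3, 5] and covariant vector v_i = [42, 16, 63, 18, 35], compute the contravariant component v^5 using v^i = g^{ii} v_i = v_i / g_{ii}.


To raise an index with a diagonal metric: v^i = v_i / g_{ii}.
For index 5: v_5 = 35, g_{55} = 5
v^5 = 35 / 5 = 7

7
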